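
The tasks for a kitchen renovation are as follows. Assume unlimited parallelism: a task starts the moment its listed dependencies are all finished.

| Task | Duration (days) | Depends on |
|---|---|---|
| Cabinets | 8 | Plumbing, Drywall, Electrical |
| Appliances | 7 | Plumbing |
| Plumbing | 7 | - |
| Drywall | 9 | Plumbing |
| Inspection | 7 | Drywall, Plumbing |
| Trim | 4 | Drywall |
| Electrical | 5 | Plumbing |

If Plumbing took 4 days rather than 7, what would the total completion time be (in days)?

As given, the longest chain is Plumbing→Drywall→Cabinets = 7+9+8 = 24, so the finish is 24 days.
Plumbing is on the critical path; changing it to 4 makes that path 21 days.
That remains the longest chain; total 21 days.

21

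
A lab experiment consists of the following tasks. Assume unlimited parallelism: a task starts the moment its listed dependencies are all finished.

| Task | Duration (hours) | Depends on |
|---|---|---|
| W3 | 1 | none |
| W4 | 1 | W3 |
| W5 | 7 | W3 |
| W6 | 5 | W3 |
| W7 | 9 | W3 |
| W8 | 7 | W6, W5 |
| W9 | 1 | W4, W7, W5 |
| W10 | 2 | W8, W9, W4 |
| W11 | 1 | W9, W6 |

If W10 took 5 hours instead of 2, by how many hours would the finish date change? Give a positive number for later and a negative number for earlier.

3

Actual critical path: W3→W5→W8→W10 = 1+7+7+2 = 17 ⇒ 17 hours.
W10 lies on that path, so at 5 hours the path becomes 20 hours.
The critical path is still W3→W5→W8→W10; finish is now 20 hours.
Change in finish: 20 − 17 = +3 hours.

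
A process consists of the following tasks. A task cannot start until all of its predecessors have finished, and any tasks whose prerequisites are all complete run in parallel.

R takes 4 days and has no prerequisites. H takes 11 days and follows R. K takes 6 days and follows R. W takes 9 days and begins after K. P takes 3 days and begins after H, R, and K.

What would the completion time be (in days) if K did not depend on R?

18

With the dependency in place, R→K→W = 4+6+9 = 19 sets the finish at 19 days.
Without R→K, K's earliest start moves from 4 to 0.
The longest chain is now R→H→P = 4+11+3 = 18, so the project takes 18 days.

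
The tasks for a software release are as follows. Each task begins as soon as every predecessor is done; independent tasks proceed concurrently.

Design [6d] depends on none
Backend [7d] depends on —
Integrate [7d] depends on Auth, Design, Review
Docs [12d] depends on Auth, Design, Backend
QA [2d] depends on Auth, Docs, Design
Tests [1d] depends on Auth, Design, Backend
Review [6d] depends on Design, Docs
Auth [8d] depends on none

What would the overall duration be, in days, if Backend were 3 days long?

33

Actual critical path: Auth→Docs→Review→Integrate = 8+12+6+7 = 33 ⇒ 33 days.
Backend has 1 day of float (longest path through it is 32).
The critical path is still Auth→Docs→Review→Integrate; finish is now 33 days.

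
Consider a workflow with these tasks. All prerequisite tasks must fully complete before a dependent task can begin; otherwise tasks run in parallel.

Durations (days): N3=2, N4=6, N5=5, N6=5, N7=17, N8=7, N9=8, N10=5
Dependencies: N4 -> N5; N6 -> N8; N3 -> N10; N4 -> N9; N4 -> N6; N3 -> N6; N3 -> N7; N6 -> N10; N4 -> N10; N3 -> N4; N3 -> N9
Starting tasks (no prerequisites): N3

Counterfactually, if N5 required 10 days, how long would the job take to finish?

20

As given, the longest chain is N3→N4→N6→N8 = 2+6+5+7 = 20, so the finish is 20 days.
N5 has 7 days of float (longest path through it is 13).
That remains the longest chain; total 20 days.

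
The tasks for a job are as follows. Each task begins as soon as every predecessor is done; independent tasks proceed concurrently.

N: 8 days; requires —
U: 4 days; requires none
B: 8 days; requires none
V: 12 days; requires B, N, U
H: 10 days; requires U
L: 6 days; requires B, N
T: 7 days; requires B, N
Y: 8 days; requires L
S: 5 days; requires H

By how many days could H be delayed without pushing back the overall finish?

3

Critical path: N→L→Y = 8+6+8 = 22, so the finish is 22 days.
H finishes as early as 14 and must finish by 17.
Slack of H = 7 − 4 = 3 days.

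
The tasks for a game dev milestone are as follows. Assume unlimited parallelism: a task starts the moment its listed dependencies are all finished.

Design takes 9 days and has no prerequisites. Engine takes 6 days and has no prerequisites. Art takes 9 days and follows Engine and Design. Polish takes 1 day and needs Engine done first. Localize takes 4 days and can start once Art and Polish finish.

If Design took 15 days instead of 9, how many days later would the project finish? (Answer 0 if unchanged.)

6

Baseline: Design→Art→Localize = 9+9+4 = 22 → 22 days.
Design lies on that path, so at 15 days the path becomes 28 days.
No other chain overtakes it, so the finish is 28 days.
Change in finish: 28 − 22 = +6 days.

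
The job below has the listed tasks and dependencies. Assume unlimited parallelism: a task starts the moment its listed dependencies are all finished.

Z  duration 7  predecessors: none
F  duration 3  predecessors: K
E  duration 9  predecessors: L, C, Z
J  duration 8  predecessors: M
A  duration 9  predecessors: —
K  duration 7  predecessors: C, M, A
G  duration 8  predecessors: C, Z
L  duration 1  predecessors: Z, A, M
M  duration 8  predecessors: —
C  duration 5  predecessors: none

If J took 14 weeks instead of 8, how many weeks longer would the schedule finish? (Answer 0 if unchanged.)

3

Critical path before the change: A→L→E = 9+1+9 = 19 giving 19 weeks.
J is off the critical path — its longest chain is 16 weeks, giving 3 of slack.
New critical path: M→J = 8+14 = 22 ⇒ 22 weeks.
Change in finish: 22 − 19 = +3 weeks.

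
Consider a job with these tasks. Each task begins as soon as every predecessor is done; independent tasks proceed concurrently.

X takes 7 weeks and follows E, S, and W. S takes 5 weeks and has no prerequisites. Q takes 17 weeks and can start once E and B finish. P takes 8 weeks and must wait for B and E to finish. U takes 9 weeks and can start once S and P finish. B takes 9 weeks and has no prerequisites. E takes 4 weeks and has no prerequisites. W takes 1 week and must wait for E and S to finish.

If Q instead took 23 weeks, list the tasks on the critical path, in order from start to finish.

The binding path is B→Q = 9+17 = 26; finish at 26 weeks.
Since Q is critical, the +6 change carries straight to that chain (now 32 weeks).
That remains the longest chain; total 32 weeks.

B, Q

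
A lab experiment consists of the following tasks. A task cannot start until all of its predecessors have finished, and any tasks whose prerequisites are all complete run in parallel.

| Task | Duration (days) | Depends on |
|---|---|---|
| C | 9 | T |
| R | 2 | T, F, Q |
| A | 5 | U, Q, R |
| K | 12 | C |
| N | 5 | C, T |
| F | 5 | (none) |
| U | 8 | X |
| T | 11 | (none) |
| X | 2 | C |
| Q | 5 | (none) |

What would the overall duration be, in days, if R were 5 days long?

35

Baseline: T→C→X→U→A = 11+9+2+8+5 = 35 → 35 days.
R has 17 days of float (longest path through it is 18).
No other chain overtakes it, so the finish is 35 days.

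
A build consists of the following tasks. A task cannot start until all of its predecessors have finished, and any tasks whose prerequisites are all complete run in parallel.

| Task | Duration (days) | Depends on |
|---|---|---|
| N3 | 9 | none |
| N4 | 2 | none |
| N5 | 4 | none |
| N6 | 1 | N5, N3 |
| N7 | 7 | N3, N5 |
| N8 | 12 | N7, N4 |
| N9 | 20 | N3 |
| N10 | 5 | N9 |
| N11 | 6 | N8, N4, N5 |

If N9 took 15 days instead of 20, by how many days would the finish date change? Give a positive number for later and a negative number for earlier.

Critical path before the change: N3→N9→N10 = 9+20+5 = 34 giving 34 days.
N9 lies on that path, so at 15 days the path becomes 29 days.
Now N3→N7→N8→N11 = 9+7+12+6 = 34 is longest, so the finish becomes 34 days.
Change in finish: 34 − 34 = +0 days.

0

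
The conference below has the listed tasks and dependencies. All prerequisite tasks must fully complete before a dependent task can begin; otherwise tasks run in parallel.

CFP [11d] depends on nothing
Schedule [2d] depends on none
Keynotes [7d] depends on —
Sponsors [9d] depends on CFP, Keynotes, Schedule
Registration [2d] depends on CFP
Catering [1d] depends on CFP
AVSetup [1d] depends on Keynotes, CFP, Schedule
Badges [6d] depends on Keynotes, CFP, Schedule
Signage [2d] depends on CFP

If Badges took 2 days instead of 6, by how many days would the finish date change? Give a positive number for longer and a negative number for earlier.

0

Critical path before the change: CFP→Sponsors = 11+9 = 20 giving 20 days.
Badges is off the critical path — its longest chain is 17 days, giving 3 of slack.
The critical path is still CFP→Sponsors; finish is now 20 days.
Change in finish: 20 − 20 = +0 days.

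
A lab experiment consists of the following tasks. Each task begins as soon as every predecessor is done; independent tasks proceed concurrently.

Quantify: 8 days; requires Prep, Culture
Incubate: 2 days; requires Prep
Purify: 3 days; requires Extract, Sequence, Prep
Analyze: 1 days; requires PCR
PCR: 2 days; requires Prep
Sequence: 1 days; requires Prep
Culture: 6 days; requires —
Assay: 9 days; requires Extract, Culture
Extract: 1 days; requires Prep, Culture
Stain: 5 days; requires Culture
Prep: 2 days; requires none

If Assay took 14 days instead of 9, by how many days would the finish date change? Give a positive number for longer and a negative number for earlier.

As given, the longest chain is Culture→Extract→Assay = 6+1+9 = 16, so the finish is 16 days.
Since Assay is critical, the +5 change carries straight to that chain (now 21 days).
No other chain overtakes it, so the finish is 21 days.
Change in finish: 21 − 16 = +5 days.

5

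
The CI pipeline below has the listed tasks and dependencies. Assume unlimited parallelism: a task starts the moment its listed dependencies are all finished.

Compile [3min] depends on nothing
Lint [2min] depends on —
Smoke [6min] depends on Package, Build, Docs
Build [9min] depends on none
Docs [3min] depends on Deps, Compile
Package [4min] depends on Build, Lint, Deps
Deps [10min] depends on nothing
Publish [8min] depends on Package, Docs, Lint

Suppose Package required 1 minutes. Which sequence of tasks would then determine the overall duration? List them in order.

Deps, Docs, Publish

Baseline: Deps→Package→Publish = 10+4+8 = 22 → 22 minutes.
Since Package is critical, the -3 change carries straight to that chain (now 19 minutes).
Now Deps→Docs→Publish = 10+3+8 = 21 is longest, so the finish becomes 21 minutes.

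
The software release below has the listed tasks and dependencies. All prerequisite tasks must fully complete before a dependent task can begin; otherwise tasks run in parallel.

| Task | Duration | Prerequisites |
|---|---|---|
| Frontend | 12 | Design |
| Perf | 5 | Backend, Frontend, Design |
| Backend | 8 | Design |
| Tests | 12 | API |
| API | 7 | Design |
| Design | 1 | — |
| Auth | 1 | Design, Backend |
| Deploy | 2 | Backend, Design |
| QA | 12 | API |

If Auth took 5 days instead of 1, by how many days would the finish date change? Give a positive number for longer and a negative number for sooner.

0

Baseline: Design→API→Tests = 1+7+12 = 20 → 20 days.
Auth is off the critical path — its longest chain is 10 days, giving 10 of slack.
No other chain overtakes it, so the finish is 20 days.
Change in finish: 20 − 20 = +0 days.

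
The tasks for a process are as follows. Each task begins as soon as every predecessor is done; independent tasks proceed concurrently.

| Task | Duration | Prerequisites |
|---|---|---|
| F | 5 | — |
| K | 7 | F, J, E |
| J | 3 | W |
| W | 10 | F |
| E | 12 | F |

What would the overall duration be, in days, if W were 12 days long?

27

Baseline: F→W→J→K = 5+10+3+7 = 25 → 25 days.
Since W is critical, the +2 change carries straight to that chain (now 27 days).
The critical path is still F→W→J→K; finish is now 27 days.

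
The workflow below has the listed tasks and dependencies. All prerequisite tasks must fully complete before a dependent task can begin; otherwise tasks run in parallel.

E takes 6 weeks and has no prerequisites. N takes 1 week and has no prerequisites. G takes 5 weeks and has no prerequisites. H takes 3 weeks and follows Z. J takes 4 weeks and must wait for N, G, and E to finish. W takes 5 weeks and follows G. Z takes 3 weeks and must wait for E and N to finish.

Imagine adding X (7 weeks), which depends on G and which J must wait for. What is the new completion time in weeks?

16

Originally the workflow takes 12 weeks.
With X inserted, J now waits for max(N, G, E, X).
New critical path: G→X→J = 5+7+4 = 16 ⇒ 16 weeks.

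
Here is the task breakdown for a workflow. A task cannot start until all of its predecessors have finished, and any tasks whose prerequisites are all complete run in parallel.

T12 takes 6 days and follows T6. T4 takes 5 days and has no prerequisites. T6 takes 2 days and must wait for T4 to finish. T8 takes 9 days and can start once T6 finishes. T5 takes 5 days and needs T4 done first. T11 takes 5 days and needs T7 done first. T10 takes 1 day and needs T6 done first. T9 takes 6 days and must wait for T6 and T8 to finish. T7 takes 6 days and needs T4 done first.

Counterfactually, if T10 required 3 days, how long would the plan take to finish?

22

Actual critical path: T4→T6→T8→T9 = 5+2+9+6 = 22 ⇒ 22 days.
T10 is off the critical path — its longest chain is 8 days, giving 14 of slack.
No other chain overtakes it, so the finish is 22 days.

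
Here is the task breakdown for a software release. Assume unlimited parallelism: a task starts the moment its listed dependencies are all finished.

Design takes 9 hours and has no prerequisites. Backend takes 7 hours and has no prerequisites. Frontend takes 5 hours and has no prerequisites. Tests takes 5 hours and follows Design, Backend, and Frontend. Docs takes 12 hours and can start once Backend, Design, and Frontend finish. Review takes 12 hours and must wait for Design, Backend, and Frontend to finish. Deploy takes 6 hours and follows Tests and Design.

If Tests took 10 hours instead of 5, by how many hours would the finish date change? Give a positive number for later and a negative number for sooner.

Baseline: Design→Docs = 9+12 = 21 → 21 hours.
Tests has 1 hour of float (longest path through it is 20).
The binding chain switches to Design→Tests→Deploy = 9+10+6 = 25; finish 25 hours.
Change in finish: 25 − 21 = +4 hours.

4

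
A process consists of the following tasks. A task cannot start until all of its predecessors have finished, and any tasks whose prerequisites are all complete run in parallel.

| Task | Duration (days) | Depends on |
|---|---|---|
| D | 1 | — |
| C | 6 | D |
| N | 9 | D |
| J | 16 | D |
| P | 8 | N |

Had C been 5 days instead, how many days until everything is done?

18

Critical path before the change: D→N→P = 1+9+8 = 18 giving 18 days.
The longest path through C is only 7 days, so C has float 11.
The critical path is still D→N→P; finish is now 18 days.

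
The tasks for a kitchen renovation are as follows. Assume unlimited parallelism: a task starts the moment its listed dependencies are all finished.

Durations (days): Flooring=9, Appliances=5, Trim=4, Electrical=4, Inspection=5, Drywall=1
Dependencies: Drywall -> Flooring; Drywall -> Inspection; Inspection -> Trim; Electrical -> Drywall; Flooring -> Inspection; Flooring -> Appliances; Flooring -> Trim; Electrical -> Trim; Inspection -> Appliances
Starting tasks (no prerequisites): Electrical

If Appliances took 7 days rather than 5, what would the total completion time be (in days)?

Actual critical path: Electrical→Drywall→Flooring→Inspection→Appliances = 4+1+9+5+5 = 24 ⇒ 24 days.
Appliances is on the critical path; changing it to 7 makes that path 26 days.
That remains the longest chain; total 26 days.

26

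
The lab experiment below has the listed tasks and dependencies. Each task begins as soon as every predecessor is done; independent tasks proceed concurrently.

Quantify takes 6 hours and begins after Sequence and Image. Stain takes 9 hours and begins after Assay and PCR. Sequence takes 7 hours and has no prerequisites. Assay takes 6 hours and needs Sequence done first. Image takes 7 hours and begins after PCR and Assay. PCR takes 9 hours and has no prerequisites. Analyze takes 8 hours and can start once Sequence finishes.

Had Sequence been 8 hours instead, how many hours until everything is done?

As given, the longest chain is Sequence→Assay→Image→Quantify = 7+6+7+6 = 26, so the finish is 26 hours.
Since Sequence is critical, the +1 change carries straight to that chain (now 27 hours).
No other chain overtakes it, so the finish is 27 hours.

27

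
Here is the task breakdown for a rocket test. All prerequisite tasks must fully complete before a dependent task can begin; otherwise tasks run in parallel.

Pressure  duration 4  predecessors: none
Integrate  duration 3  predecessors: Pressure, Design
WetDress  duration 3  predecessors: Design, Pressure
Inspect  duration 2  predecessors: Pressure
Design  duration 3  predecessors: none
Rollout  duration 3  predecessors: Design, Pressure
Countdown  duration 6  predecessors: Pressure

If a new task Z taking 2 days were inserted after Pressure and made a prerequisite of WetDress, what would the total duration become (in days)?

Originally the rocket test takes 10 days.
With Z inserted, WetDress now waits for max(Design, Pressure, Z).
New critical path: Pressure→Countdown = 4+6 = 10 ⇒ 10 days.

10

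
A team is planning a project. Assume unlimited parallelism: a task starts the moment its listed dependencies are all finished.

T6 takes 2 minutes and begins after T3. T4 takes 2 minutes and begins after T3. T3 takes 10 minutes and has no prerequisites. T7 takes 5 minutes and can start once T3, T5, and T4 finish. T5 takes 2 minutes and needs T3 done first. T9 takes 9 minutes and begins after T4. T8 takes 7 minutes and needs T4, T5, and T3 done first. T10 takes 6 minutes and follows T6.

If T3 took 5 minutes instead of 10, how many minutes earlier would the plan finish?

5

As given, the longest chain is T3→T4→T9 = 10+2+9 = 21, so the finish is 21 minutes.
T3 is on the critical path; changing it to 5 makes that path 16 minutes.
That remains the longest chain; total 16 minutes.
Change in finish: 16 − 21 = -5 minutes.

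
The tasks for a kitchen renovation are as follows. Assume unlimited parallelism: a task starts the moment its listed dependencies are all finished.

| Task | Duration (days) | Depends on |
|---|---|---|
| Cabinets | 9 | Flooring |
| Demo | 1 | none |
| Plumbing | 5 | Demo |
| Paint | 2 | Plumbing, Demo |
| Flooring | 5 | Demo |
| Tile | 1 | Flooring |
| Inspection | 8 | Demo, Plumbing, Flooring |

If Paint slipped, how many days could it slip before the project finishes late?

7

Demo→Flooring→Cabinets = 1+5+9 = 15 sets the makespan at 15 days.
The longest chain containing Paint totals 8 days.
So Paint can slip 15 − 8 = 7 days.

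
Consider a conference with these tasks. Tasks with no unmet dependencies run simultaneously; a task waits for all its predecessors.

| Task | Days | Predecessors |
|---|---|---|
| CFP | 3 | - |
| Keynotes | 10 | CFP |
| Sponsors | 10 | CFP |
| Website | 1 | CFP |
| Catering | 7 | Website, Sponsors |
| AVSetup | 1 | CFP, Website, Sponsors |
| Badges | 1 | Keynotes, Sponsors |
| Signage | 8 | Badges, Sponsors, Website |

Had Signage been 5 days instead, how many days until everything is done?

Actual critical path: CFP→Keynotes→Badges→Signage = 3+10+1+8 = 22 ⇒ 22 days.
Signage lies on that path, so at 5 days the path becomes 19 days.
Now CFP→Sponsors→Catering = 3+10+7 = 20 is longest, so the finish becomes 20 days.

20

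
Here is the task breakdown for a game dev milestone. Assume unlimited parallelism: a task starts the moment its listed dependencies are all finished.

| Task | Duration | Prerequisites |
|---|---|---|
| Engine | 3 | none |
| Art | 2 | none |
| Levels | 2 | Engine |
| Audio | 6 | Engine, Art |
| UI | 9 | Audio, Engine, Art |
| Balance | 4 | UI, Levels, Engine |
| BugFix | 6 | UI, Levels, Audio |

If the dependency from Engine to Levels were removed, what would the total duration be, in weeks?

24

Before: longest chain Engine→Audio→UI→BugFix = 3+6+9+6 = 24, finish 24.
Without Engine→Levels, Levels's earliest start moves from 3 to 0.
New critical path: Engine→Audio→UI→BugFix = 3+6+9+6 = 24 ⇒ 24 weeks.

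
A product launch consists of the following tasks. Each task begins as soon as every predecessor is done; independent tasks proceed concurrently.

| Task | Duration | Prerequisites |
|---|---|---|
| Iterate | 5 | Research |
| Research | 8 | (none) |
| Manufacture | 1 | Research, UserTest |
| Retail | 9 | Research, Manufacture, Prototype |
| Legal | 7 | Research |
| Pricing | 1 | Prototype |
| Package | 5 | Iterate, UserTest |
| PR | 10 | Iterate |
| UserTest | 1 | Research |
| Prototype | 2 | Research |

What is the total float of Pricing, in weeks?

12

Research→Iterate→PR = 8+5+10 = 23 sets the makespan at 23 weeks.
Longest path through Pricing: 11 weeks (earliest finish 11, latest finish 23).
So Pricing can slip 23 − 11 = 12 weeks.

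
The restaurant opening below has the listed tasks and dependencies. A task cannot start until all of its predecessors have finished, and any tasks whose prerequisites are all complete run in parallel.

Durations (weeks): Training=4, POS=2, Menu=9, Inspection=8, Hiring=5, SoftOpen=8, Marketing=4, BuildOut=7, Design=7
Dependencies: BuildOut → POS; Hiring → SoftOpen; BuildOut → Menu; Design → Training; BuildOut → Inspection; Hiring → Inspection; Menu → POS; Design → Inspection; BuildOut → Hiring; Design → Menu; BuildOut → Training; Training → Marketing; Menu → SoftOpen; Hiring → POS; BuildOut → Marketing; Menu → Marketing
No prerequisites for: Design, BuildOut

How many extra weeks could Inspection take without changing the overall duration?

Design→Menu→SoftOpen = 7+9+8 = 24 sets the makespan at 24 weeks.
The longest chain containing Inspection totals 20 weeks.
Float = 24 − 20 = 4.

4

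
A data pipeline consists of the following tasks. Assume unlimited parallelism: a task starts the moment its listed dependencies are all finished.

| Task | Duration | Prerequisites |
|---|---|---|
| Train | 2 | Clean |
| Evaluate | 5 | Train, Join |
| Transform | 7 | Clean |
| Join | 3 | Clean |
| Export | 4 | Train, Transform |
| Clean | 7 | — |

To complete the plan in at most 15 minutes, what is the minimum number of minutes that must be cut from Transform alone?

Current finish: 18 minutes; target: 15.
Transform is on every critical path, so each minute cut from Transform cuts the finish by one (this holds down to a finish of 15).
Need 18 − 15 = 3 minutes off Transform → Transform becomes 4 minutes, finish becomes 15.

3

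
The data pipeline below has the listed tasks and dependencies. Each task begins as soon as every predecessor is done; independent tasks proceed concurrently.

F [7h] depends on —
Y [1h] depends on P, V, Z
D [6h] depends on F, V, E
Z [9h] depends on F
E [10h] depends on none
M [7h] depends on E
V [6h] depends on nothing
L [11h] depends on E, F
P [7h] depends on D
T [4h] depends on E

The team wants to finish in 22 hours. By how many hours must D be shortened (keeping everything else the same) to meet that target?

2

Current finish: 24 hours; target: 22.
D is on every critical path, so each hour cut from D cuts the finish by one (this holds down to a finish of 21).
Need 24 − 22 = 2 hours off D → D becomes 4 hours, finish becomes 22.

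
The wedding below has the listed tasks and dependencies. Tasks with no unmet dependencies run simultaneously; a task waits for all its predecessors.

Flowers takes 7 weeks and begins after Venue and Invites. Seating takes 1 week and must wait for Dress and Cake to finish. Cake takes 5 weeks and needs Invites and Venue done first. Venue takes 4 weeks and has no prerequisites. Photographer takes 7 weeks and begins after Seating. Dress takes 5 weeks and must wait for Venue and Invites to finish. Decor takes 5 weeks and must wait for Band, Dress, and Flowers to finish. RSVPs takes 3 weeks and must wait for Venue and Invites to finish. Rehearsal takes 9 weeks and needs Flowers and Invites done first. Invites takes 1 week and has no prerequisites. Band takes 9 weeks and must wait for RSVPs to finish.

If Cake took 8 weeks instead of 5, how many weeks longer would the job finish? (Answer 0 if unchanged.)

Actual critical path: Venue→RSVPs→Band→Decor = 4+3+9+5 = 21 ⇒ 21 weeks.
Cake has 4 weeks of float (longest path through it is 17).
That remains the longest chain; total 21 weeks.
Change in finish: 21 − 21 = +0 weeks.

0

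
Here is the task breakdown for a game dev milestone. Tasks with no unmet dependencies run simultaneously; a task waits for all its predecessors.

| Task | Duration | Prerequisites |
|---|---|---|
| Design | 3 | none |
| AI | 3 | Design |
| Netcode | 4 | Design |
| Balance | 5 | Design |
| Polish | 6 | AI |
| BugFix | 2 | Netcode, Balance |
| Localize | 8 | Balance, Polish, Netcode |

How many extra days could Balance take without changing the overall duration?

4

Critical path: Design→AI→Polish→Localize = 3+3+6+8 = 20, so the finish is 20 days.
Balance finishes as early as 8 and must finish by 12.
So Balance can slip 12 − 8 = 4 days.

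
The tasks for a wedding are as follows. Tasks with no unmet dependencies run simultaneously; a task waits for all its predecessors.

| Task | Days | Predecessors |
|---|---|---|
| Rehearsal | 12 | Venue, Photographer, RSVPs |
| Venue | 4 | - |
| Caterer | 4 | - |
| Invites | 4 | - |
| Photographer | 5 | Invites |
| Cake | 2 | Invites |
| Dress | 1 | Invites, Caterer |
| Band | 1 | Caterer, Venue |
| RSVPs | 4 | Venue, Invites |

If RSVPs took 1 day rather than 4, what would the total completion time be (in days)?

21

Baseline: Invites→Photographer→Rehearsal = 4+5+12 = 21 → 21 days.
RSVPs has 1 day of float (longest path through it is 20).
That remains the longest chain; total 21 days.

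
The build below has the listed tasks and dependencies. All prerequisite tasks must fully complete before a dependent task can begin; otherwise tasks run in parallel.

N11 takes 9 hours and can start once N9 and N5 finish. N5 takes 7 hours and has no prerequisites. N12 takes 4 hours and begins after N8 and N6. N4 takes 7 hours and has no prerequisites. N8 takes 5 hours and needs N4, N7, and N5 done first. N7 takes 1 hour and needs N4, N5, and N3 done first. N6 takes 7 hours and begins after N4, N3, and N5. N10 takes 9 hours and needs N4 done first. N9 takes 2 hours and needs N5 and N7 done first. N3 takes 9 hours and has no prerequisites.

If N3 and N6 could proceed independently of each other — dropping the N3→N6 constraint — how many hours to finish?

21

Original critical path: N3→N7→N9→N11 = 9+1+2+9 = 21 ⇒ 21 hours.
Without N3→N6, N6's earliest start moves from 9 to 7.
New critical path: N3→N7→N9→N11 = 9+1+2+9 = 21 ⇒ 21 hours.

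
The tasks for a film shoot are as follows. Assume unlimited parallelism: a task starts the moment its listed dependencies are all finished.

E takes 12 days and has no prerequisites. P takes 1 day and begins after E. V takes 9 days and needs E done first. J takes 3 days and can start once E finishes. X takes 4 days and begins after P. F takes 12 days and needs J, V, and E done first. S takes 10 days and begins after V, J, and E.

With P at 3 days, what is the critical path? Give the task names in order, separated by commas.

The binding path is E→V→F = 12+9+12 = 33; finish at 33 days.
The longest path through P is only 17 days, so P has float 16.
The critical path is still E→V→F; finish is now 33 days.

E, V, F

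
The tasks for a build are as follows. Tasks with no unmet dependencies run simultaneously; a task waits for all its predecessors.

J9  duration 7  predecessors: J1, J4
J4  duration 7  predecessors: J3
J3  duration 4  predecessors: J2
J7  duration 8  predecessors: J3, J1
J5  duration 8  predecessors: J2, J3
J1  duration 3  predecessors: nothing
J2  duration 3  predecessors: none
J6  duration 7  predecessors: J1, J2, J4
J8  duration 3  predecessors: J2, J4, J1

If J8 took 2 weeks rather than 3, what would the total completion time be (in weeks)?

21

Baseline: J2→J3→J4→J6 = 3+4+7+7 = 21 → 21 weeks.
J8 is off the critical path — its longest chain is 17 weeks, giving 4 of slack.
That remains the longest chain; total 21 weeks.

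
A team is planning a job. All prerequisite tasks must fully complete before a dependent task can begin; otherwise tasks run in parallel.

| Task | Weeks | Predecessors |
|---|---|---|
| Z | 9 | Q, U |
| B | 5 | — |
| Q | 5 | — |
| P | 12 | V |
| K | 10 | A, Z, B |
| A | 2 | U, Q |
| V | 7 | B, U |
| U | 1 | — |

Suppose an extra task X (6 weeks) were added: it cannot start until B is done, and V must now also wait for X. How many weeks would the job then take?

30

Originally the job takes 24 weeks.
With X inserted, V now waits for max(B, U, X).
New critical path: B→X→V→P = 5+6+7+12 = 30 ⇒ 30 weeks.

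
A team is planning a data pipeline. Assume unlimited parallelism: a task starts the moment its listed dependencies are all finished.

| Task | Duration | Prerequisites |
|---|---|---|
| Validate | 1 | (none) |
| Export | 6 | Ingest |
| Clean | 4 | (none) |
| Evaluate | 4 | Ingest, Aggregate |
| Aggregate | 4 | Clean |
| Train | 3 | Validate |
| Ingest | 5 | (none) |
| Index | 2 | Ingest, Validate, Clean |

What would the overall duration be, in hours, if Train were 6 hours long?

The binding path is Clean→Aggregate→Evaluate = 4+4+4 = 12; finish at 12 hours.
The longest path through Train is only 4 hours, so Train has float 8.
The critical path is still Clean→Aggregate→Evaluate; finish is now 12 hours.

12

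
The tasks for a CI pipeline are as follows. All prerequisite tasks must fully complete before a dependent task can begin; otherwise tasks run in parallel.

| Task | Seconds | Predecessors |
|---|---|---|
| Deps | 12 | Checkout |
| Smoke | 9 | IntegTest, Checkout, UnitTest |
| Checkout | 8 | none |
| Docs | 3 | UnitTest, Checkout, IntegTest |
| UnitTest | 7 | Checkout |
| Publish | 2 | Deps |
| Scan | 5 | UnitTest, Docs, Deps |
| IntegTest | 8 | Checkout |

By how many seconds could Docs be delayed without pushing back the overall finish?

1

Critical path: Checkout→Deps→Scan = 8+12+5 = 25, so the finish is 25 seconds.
The longest chain containing Docs totals 24 seconds.
Float = 25 − 24 = 1.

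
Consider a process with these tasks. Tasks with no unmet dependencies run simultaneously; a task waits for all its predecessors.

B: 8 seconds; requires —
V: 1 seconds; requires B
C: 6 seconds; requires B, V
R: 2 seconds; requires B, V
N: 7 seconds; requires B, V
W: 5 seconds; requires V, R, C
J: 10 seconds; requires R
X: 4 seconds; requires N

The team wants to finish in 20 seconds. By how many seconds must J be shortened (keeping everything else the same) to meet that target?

1

Current finish: 21 seconds; target: 20.
J is on every critical path, so each second cut from J cuts the finish by one (this holds down to a finish of 20).
Need 21 − 20 = 1 second off J → J becomes 9 seconds, finish becomes 20.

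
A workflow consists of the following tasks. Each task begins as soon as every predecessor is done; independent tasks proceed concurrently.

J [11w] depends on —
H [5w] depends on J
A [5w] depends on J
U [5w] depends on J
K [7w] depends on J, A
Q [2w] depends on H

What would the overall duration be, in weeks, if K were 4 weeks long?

20

The binding path is J→A→K = 11+5+7 = 23; finish at 23 weeks.
K is on the critical path; changing it to 4 makes that path 20 weeks.
No other chain overtakes it, so the finish is 20 weeks.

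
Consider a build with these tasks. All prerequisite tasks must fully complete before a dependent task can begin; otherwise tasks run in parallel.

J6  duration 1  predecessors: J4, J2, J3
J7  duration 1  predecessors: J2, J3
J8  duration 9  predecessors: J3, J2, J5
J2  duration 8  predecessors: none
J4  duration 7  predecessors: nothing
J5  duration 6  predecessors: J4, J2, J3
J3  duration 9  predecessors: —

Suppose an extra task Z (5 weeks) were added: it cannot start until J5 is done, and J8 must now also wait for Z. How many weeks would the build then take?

Originally the build takes 24 weeks.
With Z inserted, J8 now waits for max(J3, J2, J5, Z).
New critical path: J3→J5→Z→J8 = 9+6+5+9 = 29 ⇒ 29 weeks.

29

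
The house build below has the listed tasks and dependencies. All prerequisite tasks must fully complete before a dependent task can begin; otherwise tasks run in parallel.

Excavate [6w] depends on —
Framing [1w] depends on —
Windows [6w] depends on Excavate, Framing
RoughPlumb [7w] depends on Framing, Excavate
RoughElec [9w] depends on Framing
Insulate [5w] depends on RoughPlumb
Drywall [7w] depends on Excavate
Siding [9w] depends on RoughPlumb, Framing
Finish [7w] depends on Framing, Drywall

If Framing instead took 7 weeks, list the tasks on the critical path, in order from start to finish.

Framing, RoughPlumb, Siding

Critical path before the change: Excavate→RoughPlumb→Siding = 6+7+9 = 22 giving 22 weeks.
Framing has 5 weeks of float (longest path through it is 17).
New critical path: Framing→RoughPlumb→Siding = 7+7+9 = 23 ⇒ 23 weeks.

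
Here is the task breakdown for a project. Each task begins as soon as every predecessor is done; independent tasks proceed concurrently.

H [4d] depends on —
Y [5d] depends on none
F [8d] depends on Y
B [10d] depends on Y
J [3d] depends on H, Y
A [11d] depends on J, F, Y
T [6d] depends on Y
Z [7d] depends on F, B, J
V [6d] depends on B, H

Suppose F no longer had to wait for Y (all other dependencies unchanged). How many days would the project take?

22

Before: longest chain Y→F→A = 5+8+11 = 24, finish 24.
Without Y→F, F's earliest start moves from 5 to 0.
New critical path: Y→B→Z = 5+10+7 = 22 ⇒ 22 days.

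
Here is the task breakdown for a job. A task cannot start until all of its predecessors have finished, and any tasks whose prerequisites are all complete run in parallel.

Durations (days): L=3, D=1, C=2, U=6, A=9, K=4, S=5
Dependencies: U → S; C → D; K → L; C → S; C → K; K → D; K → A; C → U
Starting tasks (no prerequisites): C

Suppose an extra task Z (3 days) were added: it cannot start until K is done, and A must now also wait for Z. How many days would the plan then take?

Originally the plan takes 15 days.
With Z inserted, A now waits for max(K, Z).
New critical path: C→K→Z→A = 2+4+3+9 = 18 ⇒ 18 days.

18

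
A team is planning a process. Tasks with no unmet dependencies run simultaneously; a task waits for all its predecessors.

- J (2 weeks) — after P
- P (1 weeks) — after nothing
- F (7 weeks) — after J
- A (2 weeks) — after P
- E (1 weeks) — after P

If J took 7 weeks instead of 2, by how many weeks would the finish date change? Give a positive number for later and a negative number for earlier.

Critical path before the change: P→J→F = 1+2+7 = 10 giving 10 weeks.
Since J is critical, the +5 change carries straight to that chain (now 15 weeks).
That remains the longest chain; total 15 weeks.
Change in finish: 15 − 10 = +5 weeks.

5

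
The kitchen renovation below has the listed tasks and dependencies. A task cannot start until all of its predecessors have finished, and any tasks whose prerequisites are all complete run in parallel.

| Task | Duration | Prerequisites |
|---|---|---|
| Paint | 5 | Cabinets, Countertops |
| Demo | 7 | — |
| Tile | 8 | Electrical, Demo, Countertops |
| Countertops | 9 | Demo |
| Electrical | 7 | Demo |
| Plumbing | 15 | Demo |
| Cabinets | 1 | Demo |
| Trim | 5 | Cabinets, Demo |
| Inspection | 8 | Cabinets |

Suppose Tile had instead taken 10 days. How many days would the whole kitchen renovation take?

As given, the longest chain is Demo→Countertops→Tile = 7+9+8 = 24, so the finish is 24 days.
Since Tile is critical, the +2 change carries straight to that chain (now 26 days).
That remains the longest chain; total 26 days.

26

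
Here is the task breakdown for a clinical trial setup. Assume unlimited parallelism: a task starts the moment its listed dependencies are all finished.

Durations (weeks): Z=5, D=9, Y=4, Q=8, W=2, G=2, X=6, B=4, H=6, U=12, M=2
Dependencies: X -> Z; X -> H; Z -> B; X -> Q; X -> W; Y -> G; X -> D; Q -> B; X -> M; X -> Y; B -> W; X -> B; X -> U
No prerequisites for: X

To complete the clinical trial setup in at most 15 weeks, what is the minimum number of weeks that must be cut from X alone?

Current finish: 20 weeks; target: 15.
X is on every critical path, so each week cut from X cuts the finish by one (this holds down to a finish of 15).
Need 20 − 15 = 5 weeks off X → X becomes 1 week, finish becomes 15.

5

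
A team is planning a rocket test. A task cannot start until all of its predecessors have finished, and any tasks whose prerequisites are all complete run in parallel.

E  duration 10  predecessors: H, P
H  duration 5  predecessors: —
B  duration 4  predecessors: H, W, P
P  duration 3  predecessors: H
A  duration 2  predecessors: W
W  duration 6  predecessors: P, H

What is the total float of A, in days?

The longest chain is H→P→W→B = 5+3+6+4 = 18; overall finish 18 days.
A finishes as early as 16 and must finish by 18.
Slack of A = 16 − 14 = 2 days.

2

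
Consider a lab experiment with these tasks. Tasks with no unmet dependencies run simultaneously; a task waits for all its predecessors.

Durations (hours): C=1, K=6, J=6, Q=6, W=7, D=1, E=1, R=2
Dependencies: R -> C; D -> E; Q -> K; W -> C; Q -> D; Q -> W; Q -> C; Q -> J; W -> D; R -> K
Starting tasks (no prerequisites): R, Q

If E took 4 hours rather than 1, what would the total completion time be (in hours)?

18

Critical path before the change: Q→W→D→E = 6+7+1+1 = 15 giving 15 hours.
E lies on that path, so at 4 hours the path becomes 18 hours.
The critical path is still Q→W→D→E; finish is now 18 hours.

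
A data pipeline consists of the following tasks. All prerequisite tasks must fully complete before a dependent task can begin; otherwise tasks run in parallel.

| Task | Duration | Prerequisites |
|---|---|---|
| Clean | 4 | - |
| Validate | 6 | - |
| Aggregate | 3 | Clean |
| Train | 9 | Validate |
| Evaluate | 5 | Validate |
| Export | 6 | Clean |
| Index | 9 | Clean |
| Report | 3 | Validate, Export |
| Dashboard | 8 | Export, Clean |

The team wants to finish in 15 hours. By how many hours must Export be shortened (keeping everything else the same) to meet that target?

3

Current finish: 18 hours; target: 15.
Export is on every critical path, so each hour cut from Export cuts the finish by one (this holds down to a finish of 15).
Need 18 − 15 = 3 hours off Export → Export becomes 3 hours, finish becomes 15.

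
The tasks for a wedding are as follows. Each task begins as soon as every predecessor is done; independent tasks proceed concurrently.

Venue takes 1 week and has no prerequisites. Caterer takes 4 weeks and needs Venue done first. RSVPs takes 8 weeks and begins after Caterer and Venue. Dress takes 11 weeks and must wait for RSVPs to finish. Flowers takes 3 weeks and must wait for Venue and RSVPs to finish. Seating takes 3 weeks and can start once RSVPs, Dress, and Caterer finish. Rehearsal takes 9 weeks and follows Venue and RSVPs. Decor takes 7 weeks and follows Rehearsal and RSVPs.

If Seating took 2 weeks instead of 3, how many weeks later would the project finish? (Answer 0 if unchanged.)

As given, the longest chain is Venue→Caterer→RSVPs→Rehearsal→Decor = 1+4+8+9+7 = 29, so the finish is 29 weeks.
The longest path through Seating is only 27 weeks, so Seating has float 2.
The critical path is still Venue→Caterer→RSVPs→Rehearsal→Decor; finish is now 29 weeks.
Change in finish: 29 − 29 = +0 weeks.

0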